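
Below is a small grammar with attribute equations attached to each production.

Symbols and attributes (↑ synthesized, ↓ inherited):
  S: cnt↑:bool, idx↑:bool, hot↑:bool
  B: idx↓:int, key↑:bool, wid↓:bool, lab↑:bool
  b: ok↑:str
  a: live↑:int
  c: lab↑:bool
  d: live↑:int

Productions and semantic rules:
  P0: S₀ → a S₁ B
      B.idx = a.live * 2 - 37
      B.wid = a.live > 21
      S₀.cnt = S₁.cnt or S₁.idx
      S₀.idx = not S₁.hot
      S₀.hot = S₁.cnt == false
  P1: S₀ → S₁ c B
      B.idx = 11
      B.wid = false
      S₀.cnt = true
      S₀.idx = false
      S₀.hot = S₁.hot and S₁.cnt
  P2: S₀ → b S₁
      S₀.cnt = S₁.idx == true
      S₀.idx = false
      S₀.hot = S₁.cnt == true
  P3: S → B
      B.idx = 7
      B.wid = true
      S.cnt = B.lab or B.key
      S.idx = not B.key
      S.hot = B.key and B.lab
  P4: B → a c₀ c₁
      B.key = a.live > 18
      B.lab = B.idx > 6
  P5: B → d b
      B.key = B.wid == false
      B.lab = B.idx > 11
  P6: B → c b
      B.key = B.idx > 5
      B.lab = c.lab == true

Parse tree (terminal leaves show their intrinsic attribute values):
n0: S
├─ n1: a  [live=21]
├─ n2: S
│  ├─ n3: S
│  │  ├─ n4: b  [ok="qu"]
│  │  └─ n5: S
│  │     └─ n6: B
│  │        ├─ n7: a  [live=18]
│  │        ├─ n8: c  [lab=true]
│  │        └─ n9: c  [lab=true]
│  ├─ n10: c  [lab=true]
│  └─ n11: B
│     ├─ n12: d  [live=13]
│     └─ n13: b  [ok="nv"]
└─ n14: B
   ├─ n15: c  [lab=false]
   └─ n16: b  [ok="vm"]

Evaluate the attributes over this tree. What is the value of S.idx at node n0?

1. n1.live = 21  [terminal]
2. n4.ok = "qu"  [terminal]
3. n6.idx = 7  [7]
4. n6.wid = true  [true]
5. n7.live = 18  [terminal]
6. n8.lab = true  [terminal]
7. n9.lab = true  [terminal]
8. n6.key = false  [a.live > 18]
9. n6.lab = true  [B.idx > 6]
10. n5.cnt = true  [B.lab or B.key]
11. n5.idx = true  [not B.key]
12. n5.hot = false  [B.key and B.lab]
13. n3.cnt = true  [S₁.idx == true]
14. n3.idx = false  [false]
15. n3.hot = true  [S₁.cnt == true]
16. n10.lab = true  [terminal]
17. n11.idx = 11  [11]
18. n11.wid = false  [false]
19. n12.live = 13  [terminal]
20. n13.ok = "nv"  [terminal]
21. n11.key = true  [B.wid == false]
22. n11.lab = false  [B.idx > 11]
23. n2.cnt = true  [true]
24. n2.idx = false  [false]
25. n2.hot = true  [S₁.hot and S₁.cnt]
26. n14.idx = 5  [a.live * 2 - 37]
27. n14.wid = false  [a.live > 21]
28. n15.lab = false  [terminal]
29. n16.ok = "vm"  [terminal]
30. n14.key = false  [B.idx > 5]
31. n14.lab = false  [c.lab == true]
32. n0.cnt = true  [S₁.cnt or S₁.idx]
33. n0.idx = false  [not S₁.hot]
34. n0.hot = false  [S₁.cnt == false]

false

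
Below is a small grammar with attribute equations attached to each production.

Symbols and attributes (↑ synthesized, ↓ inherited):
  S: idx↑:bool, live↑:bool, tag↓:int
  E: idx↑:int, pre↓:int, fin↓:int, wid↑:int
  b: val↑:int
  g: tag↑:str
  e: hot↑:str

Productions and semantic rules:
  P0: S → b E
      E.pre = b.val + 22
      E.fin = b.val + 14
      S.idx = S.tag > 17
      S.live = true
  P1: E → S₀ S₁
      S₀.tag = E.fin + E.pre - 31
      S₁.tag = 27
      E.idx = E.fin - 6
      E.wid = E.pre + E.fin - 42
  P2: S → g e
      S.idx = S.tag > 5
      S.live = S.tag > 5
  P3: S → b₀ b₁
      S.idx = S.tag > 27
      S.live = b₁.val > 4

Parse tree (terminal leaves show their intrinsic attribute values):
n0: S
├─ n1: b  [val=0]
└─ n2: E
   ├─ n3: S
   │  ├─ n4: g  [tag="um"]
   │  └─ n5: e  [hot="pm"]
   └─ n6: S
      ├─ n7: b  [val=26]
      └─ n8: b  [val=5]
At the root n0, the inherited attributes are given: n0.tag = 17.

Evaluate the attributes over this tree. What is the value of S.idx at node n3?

false

1. n0.tag = 17  [given at root]
2. n1.val = 0  [terminal]
3. n2.pre = 22  [b.val + 22]
4. n2.fin = 14  [b.val + 14]
5. n3.tag = 5  [E.fin + E.pre - 31]
6. n4.tag = "um"  [terminal]
7. n5.hot = "pm"  [terminal]
8. n3.idx = false  [S.tag > 5]
9. n3.live = false  [S.tag > 5]
10. n6.tag = 27  [27]
11. n7.val = 26  [terminal]
12. n8.val = 5  [terminal]
13. n6.idx = false  [S.tag > 27]
14. n6.live = true  [b₁.val > 4]
15. n2.idx = 8  [E.fin - 6]
16. n2.wid = -6  [E.pre + E.fin - 42]
17. n0.idx = false  [S.tag > 17]
18. n0.live = true  [true]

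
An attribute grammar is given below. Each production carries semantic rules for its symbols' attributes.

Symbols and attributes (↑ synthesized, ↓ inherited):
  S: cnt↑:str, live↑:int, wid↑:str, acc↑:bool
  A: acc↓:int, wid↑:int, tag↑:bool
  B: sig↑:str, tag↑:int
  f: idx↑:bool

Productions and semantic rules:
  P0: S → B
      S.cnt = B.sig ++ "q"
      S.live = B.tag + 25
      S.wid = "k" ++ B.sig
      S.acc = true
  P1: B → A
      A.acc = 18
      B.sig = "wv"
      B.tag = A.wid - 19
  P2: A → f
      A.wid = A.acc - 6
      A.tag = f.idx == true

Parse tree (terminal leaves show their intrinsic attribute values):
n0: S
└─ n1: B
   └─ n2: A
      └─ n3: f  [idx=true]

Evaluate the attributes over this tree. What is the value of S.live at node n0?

1. n2.acc = 18  [18]
2. n3.idx = true  [terminal]
3. n2.wid = 12  [A.acc - 6]
4. n2.tag = true  [f.idx == true]
5. n1.sig = "wv"  ["wv"]
6. n1.tag = -7  [A.wid - 19]
7. n0.cnt = "wvq"  [B.sig ++ "q"]
8. n0.live = 18  [B.tag + 25]
9. n0.wid = "kwv"  ["k" ++ B.sig]
10. n0.acc = true  [true]

18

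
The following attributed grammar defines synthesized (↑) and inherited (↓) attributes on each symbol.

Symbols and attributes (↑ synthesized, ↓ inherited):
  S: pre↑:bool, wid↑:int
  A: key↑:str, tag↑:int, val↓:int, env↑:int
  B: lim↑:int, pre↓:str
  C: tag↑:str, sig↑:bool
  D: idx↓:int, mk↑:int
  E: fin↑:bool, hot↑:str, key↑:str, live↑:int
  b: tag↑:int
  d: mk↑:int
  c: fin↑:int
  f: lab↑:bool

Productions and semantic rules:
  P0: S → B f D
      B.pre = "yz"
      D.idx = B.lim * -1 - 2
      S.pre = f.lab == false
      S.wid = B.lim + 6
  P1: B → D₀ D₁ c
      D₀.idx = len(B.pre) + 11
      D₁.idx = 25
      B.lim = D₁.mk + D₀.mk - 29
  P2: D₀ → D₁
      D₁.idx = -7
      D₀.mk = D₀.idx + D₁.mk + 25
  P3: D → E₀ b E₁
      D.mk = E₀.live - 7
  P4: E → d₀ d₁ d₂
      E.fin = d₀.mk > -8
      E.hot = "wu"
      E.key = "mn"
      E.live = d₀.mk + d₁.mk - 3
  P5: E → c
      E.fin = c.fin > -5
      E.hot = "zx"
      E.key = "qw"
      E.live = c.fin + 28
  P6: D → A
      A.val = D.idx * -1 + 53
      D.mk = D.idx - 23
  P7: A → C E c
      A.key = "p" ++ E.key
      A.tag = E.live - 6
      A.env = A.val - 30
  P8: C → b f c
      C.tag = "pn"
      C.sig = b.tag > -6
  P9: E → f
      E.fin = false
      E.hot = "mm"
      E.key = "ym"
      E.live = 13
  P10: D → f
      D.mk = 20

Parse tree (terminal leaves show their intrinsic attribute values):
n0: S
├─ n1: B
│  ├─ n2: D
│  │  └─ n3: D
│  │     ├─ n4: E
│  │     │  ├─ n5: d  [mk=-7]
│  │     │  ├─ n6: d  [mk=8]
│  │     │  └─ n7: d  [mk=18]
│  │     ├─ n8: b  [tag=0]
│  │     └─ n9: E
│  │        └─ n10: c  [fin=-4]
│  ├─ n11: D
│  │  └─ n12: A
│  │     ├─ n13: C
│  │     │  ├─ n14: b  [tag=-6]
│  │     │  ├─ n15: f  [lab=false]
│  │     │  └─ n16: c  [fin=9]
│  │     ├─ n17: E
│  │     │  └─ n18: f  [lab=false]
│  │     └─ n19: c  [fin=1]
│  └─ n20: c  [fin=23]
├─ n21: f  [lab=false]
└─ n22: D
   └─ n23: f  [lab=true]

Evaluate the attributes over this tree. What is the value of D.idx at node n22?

1. n1.pre = "yz"  ["yz"]
2. n2.idx = 13  [len(B.pre) + 11]
3. n3.idx = -7  [-7]
4. n5.mk = -7  [terminal]
5. n6.mk = 8  [terminal]
6. n7.mk = 18  [terminal]
7. n4.fin = true  [d₀.mk > -8]
8. n4.hot = "wu"  ["wu"]
9. n4.key = "mn"  ["mn"]
10. n4.live = -2  [d₀.mk + d₁.mk - 3]
11. n8.tag = 0  [terminal]
12. n10.fin = -4  [terminal]
13. n9.fin = true  [c.fin > -5]
14. n9.hot = "zx"  ["zx"]
15. n9.key = "qw"  ["qw"]
16. n9.live = 24  [c.fin + 28]
17. n3.mk = -9  [E₀.live - 7]
18. n2.mk = 29  [D₀.idx + D₁.mk + 25]
19. n11.idx = 25  [25]
20. n12.val = 28  [D.idx * -1 + 53]
21. n14.tag = -6  [terminal]
22. n15.lab = false  [terminal]
23. n16.fin = 9  [terminal]
24. n13.tag = "pn"  ["pn"]
25. n13.sig = false  [b.tag > -6]
26. n18.lab = false  [terminal]
27. n17.fin = false  [false]
28. n17.hot = "mm"  ["mm"]
29. n17.key = "ym"  ["ym"]
30. n17.live = 13  [13]
31. n19.fin = 1  [terminal]
32. n12.key = "pym"  ["p" ++ E.key]
33. n12.tag = 7  [E.live - 6]
34. n12.env = -2  [A.val - 30]
35. n11.mk = 2  [D.idx - 23]
36. n20.fin = 23  [terminal]
37. n1.lim = 2  [D₁.mk + D₀.mk - 29]
38. n21.lab = false  [terminal]
39. n22.idx = -4  [B.lim * -1 - 2]
40. n23.lab = true  [terminal]
41. n22.mk = 20  [20]
42. n0.pre = true  [f.lab == false]
43. n0.wid = 8  [B.lim + 6]

-4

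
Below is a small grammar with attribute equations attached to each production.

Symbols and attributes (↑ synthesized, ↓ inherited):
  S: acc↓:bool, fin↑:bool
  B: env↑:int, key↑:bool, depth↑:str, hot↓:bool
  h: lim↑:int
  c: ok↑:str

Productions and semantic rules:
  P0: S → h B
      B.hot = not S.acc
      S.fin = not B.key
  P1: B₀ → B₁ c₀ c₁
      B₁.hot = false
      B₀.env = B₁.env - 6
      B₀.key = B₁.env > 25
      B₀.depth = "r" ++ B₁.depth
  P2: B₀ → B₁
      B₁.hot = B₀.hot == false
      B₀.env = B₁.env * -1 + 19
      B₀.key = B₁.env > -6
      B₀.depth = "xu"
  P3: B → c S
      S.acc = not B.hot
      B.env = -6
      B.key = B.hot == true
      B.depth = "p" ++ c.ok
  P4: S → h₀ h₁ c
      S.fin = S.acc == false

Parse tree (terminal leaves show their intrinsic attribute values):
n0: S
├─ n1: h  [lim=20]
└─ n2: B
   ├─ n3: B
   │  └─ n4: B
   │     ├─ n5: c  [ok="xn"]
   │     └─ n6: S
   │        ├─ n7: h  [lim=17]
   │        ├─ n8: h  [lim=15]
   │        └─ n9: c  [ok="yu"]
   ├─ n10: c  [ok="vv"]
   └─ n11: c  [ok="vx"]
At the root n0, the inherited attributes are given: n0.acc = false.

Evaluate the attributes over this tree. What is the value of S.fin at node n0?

true

1. n0.acc = false  [given at root]
2. n1.lim = 20  [terminal]
3. n2.hot = true  [not S.acc]
4. n3.hot = false  [false]
5. n4.hot = true  [B₀.hot == false]
6. n5.ok = "xn"  [terminal]
7. n6.acc = false  [not B.hot]
8. n7.lim = 17  [terminal]
9. n8.lim = 15  [terminal]
10. n9.ok = "yu"  [terminal]
11. n6.fin = true  [S.acc == false]
12. n4.env = -6  [-6]
13. n4.key = true  [B.hot == true]
14. n4.depth = "pxn"  ["p" ++ c.ok]
15. n3.env = 25  [B₁.env * -1 + 19]
16. n3.key = false  [B₁.env > -6]
17. n3.depth = "xu"  ["xu"]
18. n10.ok = "vv"  [terminal]
19. n11.ok = "vx"  [terminal]
20. n2.env = 19  [B₁.env - 6]
21. n2.key = false  [B₁.env > 25]
22. n2.depth = "rxu"  ["r" ++ B₁.depth]
23. n0.fin = true  [not B.key]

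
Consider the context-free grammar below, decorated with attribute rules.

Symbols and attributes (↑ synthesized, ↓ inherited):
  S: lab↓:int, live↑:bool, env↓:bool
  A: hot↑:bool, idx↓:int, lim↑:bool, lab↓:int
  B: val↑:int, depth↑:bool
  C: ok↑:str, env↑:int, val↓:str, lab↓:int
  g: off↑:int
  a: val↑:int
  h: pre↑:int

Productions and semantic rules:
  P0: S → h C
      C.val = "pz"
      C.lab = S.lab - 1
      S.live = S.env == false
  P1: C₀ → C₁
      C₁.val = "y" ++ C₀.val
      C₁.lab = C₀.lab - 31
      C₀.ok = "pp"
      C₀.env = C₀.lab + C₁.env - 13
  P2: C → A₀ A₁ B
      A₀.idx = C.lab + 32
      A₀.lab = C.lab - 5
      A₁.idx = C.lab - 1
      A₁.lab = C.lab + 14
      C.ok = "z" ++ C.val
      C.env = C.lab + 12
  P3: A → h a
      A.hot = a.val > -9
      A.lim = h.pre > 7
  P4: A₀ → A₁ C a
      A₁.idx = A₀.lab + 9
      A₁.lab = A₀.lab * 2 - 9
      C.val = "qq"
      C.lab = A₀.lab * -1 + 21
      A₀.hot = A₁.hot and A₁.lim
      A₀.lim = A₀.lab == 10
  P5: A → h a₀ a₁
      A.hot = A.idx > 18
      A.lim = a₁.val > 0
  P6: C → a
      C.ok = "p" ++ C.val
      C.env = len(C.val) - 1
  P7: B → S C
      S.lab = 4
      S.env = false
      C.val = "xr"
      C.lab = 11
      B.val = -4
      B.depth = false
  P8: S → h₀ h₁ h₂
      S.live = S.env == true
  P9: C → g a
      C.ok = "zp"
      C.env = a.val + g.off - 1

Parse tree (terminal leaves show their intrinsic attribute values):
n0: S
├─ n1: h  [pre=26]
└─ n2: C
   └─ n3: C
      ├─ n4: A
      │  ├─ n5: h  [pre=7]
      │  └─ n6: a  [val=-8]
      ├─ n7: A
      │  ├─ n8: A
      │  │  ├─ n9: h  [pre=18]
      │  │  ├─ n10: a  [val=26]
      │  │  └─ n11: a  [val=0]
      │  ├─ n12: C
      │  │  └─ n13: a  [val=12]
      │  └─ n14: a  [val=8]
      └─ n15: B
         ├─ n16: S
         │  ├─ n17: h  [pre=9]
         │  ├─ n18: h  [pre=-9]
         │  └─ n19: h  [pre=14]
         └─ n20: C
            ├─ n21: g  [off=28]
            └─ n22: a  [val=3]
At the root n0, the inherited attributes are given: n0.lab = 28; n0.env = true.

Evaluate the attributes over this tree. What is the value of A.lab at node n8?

11

1. n0.lab = 28  [given at root]
2. n0.env = true  [given at root]
3. n1.pre = 26  [terminal]
4. n2.val = "pz"  ["pz"]
5. n2.lab = 27  [S.lab - 1]
6. n3.val = "ypz"  ["y" ++ C₀.val]
7. n3.lab = -4  [C₀.lab - 31]
8. n4.idx = 28  [C.lab + 32]
9. n4.lab = -9  [C.lab - 5]
10. n5.pre = 7  [terminal]
11. n6.val = -8  [terminal]
12. n4.hot = true  [a.val > -9]
13. n4.lim = false  [h.pre > 7]
14. n7.idx = -5  [C.lab - 1]
15. n7.lab = 10  [C.lab + 14]
16. n8.idx = 19  [A₀.lab + 9]
17. n8.lab = 11  [A₀.lab * 2 - 9]
18. n9.pre = 18  [terminal]
19. n10.val = 26  [terminal]
20. n11.val = 0  [terminal]
21. n8.hot = true  [A.idx > 18]
22. n8.lim = false  [a₁.val > 0]
23. n12.val = "qq"  ["qq"]
24. n12.lab = 11  [A₀.lab * -1 + 21]
25. n13.val = 12  [terminal]
26. n12.ok = "pqq"  ["p" ++ C.val]
27. n12.env = 1  [len(C.val) - 1]
28. n14.val = 8  [terminal]
29. n7.hot = false  [A₁.hot and A₁.lim]
30. n7.lim = true  [A₀.lab == 10]
31. n16.lab = 4  [4]
32. n16.env = false  [false]
33. n17.pre = 9  [terminal]
34. n18.pre = -9  [terminal]
35. n19.pre = 14  [terminal]
36. n16.live = false  [S.env == true]
37. n20.val = "xr"  ["xr"]
38. n20.lab = 11  [11]
39. n21.off = 28  [terminal]
40. n22.val = 3  [terminal]
41. n20.ok = "zp"  ["zp"]
42. n20.env = 30  [a.val + g.off - 1]
43. n15.val = -4  [-4]
44. n15.depth = false  [false]
45. n3.ok = "zypz"  ["z" ++ C.val]
46. n3.env = 8  [C.lab + 12]
47. n2.ok = "pp"  ["pp"]
48. n2.env = 22  [C₀.lab + C₁.env - 13]
49. n0.live = false  [S.env == false]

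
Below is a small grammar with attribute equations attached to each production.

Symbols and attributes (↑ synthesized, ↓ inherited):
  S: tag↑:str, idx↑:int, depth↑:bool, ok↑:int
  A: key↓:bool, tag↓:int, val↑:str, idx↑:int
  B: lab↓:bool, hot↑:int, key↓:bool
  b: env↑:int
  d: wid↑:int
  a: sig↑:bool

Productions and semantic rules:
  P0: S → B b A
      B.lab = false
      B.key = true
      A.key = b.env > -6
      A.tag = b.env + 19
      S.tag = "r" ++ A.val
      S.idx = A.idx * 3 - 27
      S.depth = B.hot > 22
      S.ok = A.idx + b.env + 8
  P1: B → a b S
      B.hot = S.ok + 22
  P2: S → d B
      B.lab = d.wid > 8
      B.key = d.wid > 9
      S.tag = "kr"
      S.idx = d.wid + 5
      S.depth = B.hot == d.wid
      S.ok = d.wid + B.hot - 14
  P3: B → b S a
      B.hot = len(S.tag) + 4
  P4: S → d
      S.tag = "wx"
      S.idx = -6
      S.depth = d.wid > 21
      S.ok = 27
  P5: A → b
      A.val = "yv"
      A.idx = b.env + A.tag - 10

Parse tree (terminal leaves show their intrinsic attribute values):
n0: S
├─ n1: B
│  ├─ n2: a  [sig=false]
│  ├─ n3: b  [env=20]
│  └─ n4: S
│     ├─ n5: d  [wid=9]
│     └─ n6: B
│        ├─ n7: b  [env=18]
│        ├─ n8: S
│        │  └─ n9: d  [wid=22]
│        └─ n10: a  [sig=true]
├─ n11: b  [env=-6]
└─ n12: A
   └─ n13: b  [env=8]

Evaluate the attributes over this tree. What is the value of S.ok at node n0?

1. n1.lab = false  [false]
2. n1.key = true  [true]
3. n2.sig = false  [terminal]
4. n3.env = 20  [terminal]
5. n5.wid = 9  [terminal]
6. n6.lab = true  [d.wid > 8]
7. n6.key = false  [d.wid > 9]
8. n7.env = 18  [terminal]
9. n9.wid = 22  [terminal]
10. n8.tag = "wx"  ["wx"]
11. n8.idx = -6  [-6]
12. n8.depth = true  [d.wid > 21]
13. n8.ok = 27  [27]
14. n10.sig = true  [terminal]
15. n6.hot = 6  [len(S.tag) + 4]
16. n4.tag = "kr"  ["kr"]
17. n4.idx = 14  [d.wid + 5]
18. n4.depth = false  [B.hot == d.wid]
19. n4.ok = 1  [d.wid + B.hot - 14]
20. n1.hot = 23  [S.ok + 22]
21. n11.env = -6  [terminal]
22. n12.key = false  [b.env > -6]
23. n12.tag = 13  [b.env + 19]
24. n13.env = 8  [terminal]
25. n12.val = "yv"  ["yv"]
26. n12.idx = 11  [b.env + A.tag - 10]
27. n0.tag = "ryv"  ["r" ++ A.val]
28. n0.idx = 6  [A.idx * 3 - 27]
29. n0.depth = true  [B.hot > 22]
30. n0.ok = 13  [A.idx + b.env + 8]

13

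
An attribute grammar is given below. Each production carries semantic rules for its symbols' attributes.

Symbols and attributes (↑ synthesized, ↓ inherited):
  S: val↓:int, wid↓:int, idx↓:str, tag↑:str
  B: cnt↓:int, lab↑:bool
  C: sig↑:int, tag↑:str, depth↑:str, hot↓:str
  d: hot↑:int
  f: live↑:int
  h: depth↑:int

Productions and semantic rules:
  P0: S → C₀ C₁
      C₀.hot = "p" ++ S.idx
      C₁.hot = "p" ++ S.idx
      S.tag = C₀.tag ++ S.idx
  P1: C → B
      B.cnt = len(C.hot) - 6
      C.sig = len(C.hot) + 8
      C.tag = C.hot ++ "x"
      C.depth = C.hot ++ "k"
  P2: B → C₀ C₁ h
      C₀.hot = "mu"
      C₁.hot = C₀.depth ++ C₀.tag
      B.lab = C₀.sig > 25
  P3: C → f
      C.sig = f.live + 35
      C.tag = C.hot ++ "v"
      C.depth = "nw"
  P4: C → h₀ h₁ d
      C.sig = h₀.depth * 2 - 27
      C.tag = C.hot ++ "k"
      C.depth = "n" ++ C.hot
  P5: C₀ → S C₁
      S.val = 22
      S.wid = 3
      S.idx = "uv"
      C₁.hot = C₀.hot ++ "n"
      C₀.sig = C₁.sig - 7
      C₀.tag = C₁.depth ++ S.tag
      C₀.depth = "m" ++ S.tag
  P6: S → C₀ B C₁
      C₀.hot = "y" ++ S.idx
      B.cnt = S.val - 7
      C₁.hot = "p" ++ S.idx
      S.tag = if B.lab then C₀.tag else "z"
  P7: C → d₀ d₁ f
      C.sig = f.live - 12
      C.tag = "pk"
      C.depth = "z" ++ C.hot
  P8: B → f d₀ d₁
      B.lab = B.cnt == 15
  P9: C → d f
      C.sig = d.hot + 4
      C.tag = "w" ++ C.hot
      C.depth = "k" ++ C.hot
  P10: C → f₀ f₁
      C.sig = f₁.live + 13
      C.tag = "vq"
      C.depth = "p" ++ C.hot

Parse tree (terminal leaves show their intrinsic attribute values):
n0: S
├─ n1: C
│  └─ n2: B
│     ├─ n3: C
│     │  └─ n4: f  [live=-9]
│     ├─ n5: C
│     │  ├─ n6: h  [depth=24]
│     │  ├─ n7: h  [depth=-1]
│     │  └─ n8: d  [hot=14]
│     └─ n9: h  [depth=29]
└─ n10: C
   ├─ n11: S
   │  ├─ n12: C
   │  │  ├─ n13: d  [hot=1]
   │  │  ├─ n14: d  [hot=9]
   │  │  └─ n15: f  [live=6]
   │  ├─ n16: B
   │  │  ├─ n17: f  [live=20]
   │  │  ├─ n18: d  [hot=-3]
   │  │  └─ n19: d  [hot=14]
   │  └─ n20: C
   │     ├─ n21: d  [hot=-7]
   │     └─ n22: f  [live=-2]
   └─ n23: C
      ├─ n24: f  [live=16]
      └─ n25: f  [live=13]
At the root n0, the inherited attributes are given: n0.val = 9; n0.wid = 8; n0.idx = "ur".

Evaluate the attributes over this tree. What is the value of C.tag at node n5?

"nwmuvk"

1. n0.val = 9  [given at root]
2. n0.wid = 8  [given at root]
3. n0.idx = "ur"  [given at root]
4. n1.hot = "pur"  ["p" ++ S.idx]
5. n2.cnt = -3  [len(C.hot) - 6]
6. n3.hot = "mu"  ["mu"]
7. n4.live = -9  [terminal]
8. n3.sig = 26  [f.live + 35]
9. n3.tag = "muv"  [C.hot ++ "v"]
10. n3.depth = "nw"  ["nw"]
11. n5.hot = "nwmuv"  [C₀.depth ++ C₀.tag]
12. n6.depth = 24  [terminal]
13. n7.depth = -1  [terminal]
14. n8.hot = 14  [terminal]
15. n5.sig = 21  [h₀.depth * 2 - 27]
16. n5.tag = "nwmuvk"  [C.hot ++ "k"]
17. n5.depth = "nnwmuv"  ["n" ++ C.hot]
18. n9.depth = 29  [terminal]
19. n2.lab = true  [C₀.sig > 25]
20. n1.sig = 11  [len(C.hot) + 8]
21. n1.tag = "purx"  [C.hot ++ "x"]
22. n1.depth = "purk"  [C.hot ++ "k"]
23. n10.hot = "pur"  ["p" ++ S.idx]
24. n11.val = 22  [22]
25. n11.wid = 3  [3]
26. n11.idx = "uv"  ["uv"]
27. n12.hot = "yuv"  ["y" ++ S.idx]
28. n13.hot = 1  [terminal]
29. n14.hot = 9  [terminal]
30. n15.live = 6  [terminal]
31. n12.sig = -6  [f.live - 12]
32. n12.tag = "pk"  ["pk"]
33. n12.depth = "zyuv"  ["z" ++ C.hot]
34. n16.cnt = 15  [S.val - 7]
35. n17.live = 20  [terminal]
36. n18.hot = -3  [terminal]
37. n19.hot = 14  [terminal]
38. n16.lab = true  [B.cnt == 15]
39. n20.hot = "puv"  ["p" ++ S.idx]
40. n21.hot = -7  [terminal]
41. n22.live = -2  [terminal]
42. n20.sig = -3  [d.hot + 4]
43. n20.tag = "wpuv"  ["w" ++ C.hot]
44. n20.depth = "kpuv"  ["k" ++ C.hot]
45. n11.tag = "pk"  [if B.lab then C₀.tag else "z"]
46. n23.hot = "purn"  [C₀.hot ++ "n"]
47. n24.live = 16  [terminal]
48. n25.live = 13  [terminal]
49. n23.sig = 26  [f₁.live + 13]
50. n23.tag = "vq"  ["vq"]
51. n23.depth = "ppurn"  ["p" ++ C.hot]
52. n10.sig = 19  [C₁.sig - 7]
53. n10.tag = "ppurnpk"  [C₁.depth ++ S.tag]
54. n10.depth = "mpk"  ["m" ++ S.tag]
55. n0.tag = "purxur"  [C₀.tag ++ S.idx]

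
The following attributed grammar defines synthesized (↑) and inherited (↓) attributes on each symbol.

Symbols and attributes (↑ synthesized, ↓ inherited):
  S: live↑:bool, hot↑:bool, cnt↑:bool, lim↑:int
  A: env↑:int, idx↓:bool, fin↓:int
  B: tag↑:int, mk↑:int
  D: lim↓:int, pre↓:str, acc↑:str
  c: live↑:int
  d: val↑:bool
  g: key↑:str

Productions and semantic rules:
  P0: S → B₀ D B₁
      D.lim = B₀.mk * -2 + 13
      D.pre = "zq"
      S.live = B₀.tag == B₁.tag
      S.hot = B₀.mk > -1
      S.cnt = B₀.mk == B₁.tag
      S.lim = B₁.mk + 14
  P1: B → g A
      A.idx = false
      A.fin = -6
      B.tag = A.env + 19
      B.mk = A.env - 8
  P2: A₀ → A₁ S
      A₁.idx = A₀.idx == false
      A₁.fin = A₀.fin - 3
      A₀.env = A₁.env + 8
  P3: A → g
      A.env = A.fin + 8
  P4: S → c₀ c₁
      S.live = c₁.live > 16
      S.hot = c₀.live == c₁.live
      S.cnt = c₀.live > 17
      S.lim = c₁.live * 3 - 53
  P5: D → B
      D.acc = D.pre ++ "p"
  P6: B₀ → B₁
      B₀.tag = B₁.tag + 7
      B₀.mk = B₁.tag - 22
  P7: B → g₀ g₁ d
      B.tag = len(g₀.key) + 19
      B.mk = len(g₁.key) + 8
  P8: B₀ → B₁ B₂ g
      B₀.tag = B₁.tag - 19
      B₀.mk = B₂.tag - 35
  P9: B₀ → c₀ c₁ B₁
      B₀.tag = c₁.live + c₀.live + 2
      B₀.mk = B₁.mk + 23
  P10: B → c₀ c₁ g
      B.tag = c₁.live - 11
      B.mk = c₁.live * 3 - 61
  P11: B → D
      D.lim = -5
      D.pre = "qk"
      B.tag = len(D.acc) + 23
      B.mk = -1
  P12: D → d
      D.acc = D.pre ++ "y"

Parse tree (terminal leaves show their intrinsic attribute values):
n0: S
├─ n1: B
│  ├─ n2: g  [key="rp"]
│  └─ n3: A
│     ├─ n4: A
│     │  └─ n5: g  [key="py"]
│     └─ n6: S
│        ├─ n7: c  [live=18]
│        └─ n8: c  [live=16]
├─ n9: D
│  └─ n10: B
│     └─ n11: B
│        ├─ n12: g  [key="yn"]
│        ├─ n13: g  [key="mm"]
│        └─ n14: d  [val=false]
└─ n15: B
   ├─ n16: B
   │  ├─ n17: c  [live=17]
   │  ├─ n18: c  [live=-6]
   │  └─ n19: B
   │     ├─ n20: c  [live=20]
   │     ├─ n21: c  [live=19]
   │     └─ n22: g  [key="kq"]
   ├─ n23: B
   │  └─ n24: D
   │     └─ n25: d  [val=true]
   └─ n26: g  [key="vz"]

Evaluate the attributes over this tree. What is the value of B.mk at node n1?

-1

1. n2.key = "rp"  [terminal]
2. n3.idx = false  [false]
3. n3.fin = -6  [-6]
4. n4.idx = true  [A₀.idx == false]
5. n4.fin = -9  [A₀.fin - 3]
6. n5.key = "py"  [terminal]
7. n4.env = -1  [A.fin + 8]
8. n7.live = 18  [terminal]
9. n8.live = 16  [terminal]
10. n6.live = false  [c₁.live > 16]
11. n6.hot = false  [c₀.live == c₁.live]
12. n6.cnt = true  [c₀.live > 17]
13. n6.lim = -5  [c₁.live * 3 - 53]
14. n3.env = 7  [A₁.env + 8]
15. n1.tag = 26  [A.env + 19]
16. n1.mk = -1  [A.env - 8]
17. n9.lim = 15  [B₀.mk * -2 + 13]
18. n9.pre = "zq"  ["zq"]
19. n12.key = "yn"  [terminal]
20. n13.key = "mm"  [terminal]
21. n14.val = false  [terminal]
22. n11.tag = 21  [len(g₀.key) + 19]
23. n11.mk = 10  [len(g₁.key) + 8]
24. n10.tag = 28  [B₁.tag + 7]
25. n10.mk = -1  [B₁.tag - 22]
26. n9.acc = "zqp"  [D.pre ++ "p"]
27. n17.live = 17  [terminal]
28. n18.live = -6  [terminal]
29. n20.live = 20  [terminal]
30. n21.live = 19  [terminal]
31. n22.key = "kq"  [terminal]
32. n19.tag = 8  [c₁.live - 11]
33. n19.mk = -4  [c₁.live * 3 - 61]
34. n16.tag = 13  [c₁.live + c₀.live + 2]
35. n16.mk = 19  [B₁.mk + 23]
36. n24.lim = -5  [-5]
37. n24.pre = "qk"  ["qk"]
38. n25.val = true  [terminal]
39. n24.acc = "qky"  [D.pre ++ "y"]
40. n23.tag = 26  [len(D.acc) + 23]
41. n23.mk = -1  [-1]
42. n26.key = "vz"  [terminal]
43. n15.tag = -6  [B₁.tag - 19]
44. n15.mk = -9  [B₂.tag - 35]
45. n0.live = false  [B₀.tag == B₁.tag]
46. n0.hot = false  [B₀.mk > -1]
47. n0.cnt = false  [B₀.mk == B₁.tag]
48. n0.lim = 5  [B₁.mk + 14]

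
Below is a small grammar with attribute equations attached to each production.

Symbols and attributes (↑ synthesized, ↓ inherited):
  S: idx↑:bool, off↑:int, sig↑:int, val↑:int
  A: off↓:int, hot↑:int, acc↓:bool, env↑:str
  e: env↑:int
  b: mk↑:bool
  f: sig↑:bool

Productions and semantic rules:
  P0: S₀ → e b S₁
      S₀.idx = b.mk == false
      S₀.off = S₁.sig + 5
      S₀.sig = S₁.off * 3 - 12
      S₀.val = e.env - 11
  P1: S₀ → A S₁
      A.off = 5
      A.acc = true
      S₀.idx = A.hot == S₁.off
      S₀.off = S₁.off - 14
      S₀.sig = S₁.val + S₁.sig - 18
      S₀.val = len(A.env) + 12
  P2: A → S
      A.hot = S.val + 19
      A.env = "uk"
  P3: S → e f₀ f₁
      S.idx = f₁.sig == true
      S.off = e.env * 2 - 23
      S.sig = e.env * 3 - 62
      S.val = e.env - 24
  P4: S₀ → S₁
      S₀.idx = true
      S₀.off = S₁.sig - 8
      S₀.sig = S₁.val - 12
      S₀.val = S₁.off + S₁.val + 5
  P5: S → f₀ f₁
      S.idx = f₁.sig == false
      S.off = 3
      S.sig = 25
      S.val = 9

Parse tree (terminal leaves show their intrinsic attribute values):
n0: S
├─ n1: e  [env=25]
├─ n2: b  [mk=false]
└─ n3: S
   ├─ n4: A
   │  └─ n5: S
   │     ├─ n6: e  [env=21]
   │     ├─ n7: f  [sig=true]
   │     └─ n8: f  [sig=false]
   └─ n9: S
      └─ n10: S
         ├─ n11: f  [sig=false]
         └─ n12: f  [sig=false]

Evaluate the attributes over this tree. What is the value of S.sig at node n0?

1. n1.env = 25  [terminal]
2. n2.mk = false  [terminal]
3. n4.off = 5  [5]
4. n4.acc = true  [true]
5. n6.env = 21  [terminal]
6. n7.sig = true  [terminal]
7. n8.sig = false  [terminal]
8. n5.idx = false  [f₁.sig == true]
9. n5.off = 19  [e.env * 2 - 23]
10. n5.sig = 1  [e.env * 3 - 62]
11. n5.val = -3  [e.env - 24]
12. n4.hot = 16  [S.val + 19]
13. n4.env = "uk"  ["uk"]
14. n11.sig = false  [terminal]
15. n12.sig = false  [terminal]
16. n10.idx = true  [f₁.sig == false]
17. n10.off = 3  [3]
18. n10.sig = 25  [25]
19. n10.val = 9  [9]
20. n9.idx = true  [true]
21. n9.off = 17  [S₁.sig - 8]
22. n9.sig = -3  [S₁.val - 12]
23. n9.val = 17  [S₁.off + S₁.val + 5]
24. n3.idx = false  [A.hot == S₁.off]
25. n3.off = 3  [S₁.off - 14]
26. n3.sig = -4  [S₁.val + S₁.sig - 18]
27. n3.val = 14  [len(A.env) + 12]
28. n0.idx = true  [b.mk == false]
29. n0.off = 1  [S₁.sig + 5]
30. n0.sig = -3  [S₁.off * 3 - 12]
31. n0.val = 14  [e.env - 11]

-3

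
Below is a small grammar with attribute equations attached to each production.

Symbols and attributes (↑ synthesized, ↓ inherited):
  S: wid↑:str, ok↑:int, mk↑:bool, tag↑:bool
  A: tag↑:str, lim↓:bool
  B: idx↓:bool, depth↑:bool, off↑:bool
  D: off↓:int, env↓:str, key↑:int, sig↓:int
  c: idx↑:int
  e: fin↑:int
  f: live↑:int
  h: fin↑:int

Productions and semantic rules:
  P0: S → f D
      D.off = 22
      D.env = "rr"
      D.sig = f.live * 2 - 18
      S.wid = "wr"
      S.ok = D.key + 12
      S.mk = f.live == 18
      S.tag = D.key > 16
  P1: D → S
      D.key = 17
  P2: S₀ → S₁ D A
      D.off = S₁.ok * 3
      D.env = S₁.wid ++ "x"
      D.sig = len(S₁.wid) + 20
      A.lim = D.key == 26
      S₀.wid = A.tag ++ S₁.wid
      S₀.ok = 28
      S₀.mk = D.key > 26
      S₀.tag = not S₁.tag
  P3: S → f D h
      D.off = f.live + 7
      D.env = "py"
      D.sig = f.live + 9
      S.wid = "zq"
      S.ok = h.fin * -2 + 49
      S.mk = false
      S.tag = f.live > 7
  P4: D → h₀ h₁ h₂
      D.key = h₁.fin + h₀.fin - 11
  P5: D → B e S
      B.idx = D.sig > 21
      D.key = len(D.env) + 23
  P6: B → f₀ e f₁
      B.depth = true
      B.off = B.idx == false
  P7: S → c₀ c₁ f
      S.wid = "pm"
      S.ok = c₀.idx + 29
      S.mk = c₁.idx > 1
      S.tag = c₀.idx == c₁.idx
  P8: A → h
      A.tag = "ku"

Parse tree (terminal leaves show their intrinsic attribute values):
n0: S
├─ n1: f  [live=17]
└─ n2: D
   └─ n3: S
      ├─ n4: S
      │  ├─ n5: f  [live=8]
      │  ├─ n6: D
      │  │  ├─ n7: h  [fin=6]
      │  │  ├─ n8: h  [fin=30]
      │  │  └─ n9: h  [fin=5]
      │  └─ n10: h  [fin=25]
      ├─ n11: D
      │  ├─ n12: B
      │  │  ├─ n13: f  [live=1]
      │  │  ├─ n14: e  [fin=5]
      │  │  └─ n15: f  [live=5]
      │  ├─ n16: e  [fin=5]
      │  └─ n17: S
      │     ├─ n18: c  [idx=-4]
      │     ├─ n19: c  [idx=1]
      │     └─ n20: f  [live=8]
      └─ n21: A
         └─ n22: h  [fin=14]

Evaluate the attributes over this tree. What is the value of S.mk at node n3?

1. n1.live = 17  [terminal]
2. n2.off = 22  [22]
3. n2.env = "rr"  ["rr"]
4. n2.sig = 16  [f.live * 2 - 18]
5. n5.live = 8  [terminal]
6. n6.off = 15  [f.live + 7]
7. n6.env = "py"  ["py"]
8. n6.sig = 17  [f.live + 9]
9. n7.fin = 6  [terminal]
10. n8.fin = 30  [terminal]
11. n9.fin = 5  [terminal]
12. n6.key = 25  [h₁.fin + h₀.fin - 11]
13. n10.fin = 25  [terminal]
14. n4.wid = "zq"  ["zq"]
15. n4.ok = -1  [h.fin * -2 + 49]
16. n4.mk = false  [false]
17. n4.tag = true  [f.live > 7]
18. n11.off = -3  [S₁.ok * 3]
19. n11.env = "zqx"  [S₁.wid ++ "x"]
20. n11.sig = 22  [len(S₁.wid) + 20]
21. n12.idx = true  [D.sig > 21]
22. n13.live = 1  [terminal]
23. n14.fin = 5  [terminal]
24. n15.live = 5  [terminal]
25. n12.depth = true  [true]
26. n12.off = false  [B.idx == false]
27. n16.fin = 5  [terminal]
28. n18.idx = -4  [terminal]
29. n19.idx = 1  [terminal]
30. n20.live = 8  [terminal]
31. n17.wid = "pm"  ["pm"]
32. n17.ok = 25  [c₀.idx + 29]
33. n17.mk = false  [c₁.idx > 1]
34. n17.tag = false  [c₀.idx == c₁.idx]
35. n11.key = 26  [len(D.env) + 23]
36. n21.lim = true  [D.key == 26]
37. n22.fin = 14  [terminal]
38. n21.tag = "ku"  ["ku"]
39. n3.wid = "kuzq"  [A.tag ++ S₁.wid]
40. n3.ok = 28  [28]
41. n3.mk = false  [D.key > 26]
42. n3.tag = false  [not S₁.tag]
43. n2.key = 17  [17]
44. n0.wid = "wr"  ["wr"]
45. n0.ok = 29  [D.key + 12]
46. n0.mk = false  [f.live == 18]
47. n0.tag = true  [D.key > 16]

false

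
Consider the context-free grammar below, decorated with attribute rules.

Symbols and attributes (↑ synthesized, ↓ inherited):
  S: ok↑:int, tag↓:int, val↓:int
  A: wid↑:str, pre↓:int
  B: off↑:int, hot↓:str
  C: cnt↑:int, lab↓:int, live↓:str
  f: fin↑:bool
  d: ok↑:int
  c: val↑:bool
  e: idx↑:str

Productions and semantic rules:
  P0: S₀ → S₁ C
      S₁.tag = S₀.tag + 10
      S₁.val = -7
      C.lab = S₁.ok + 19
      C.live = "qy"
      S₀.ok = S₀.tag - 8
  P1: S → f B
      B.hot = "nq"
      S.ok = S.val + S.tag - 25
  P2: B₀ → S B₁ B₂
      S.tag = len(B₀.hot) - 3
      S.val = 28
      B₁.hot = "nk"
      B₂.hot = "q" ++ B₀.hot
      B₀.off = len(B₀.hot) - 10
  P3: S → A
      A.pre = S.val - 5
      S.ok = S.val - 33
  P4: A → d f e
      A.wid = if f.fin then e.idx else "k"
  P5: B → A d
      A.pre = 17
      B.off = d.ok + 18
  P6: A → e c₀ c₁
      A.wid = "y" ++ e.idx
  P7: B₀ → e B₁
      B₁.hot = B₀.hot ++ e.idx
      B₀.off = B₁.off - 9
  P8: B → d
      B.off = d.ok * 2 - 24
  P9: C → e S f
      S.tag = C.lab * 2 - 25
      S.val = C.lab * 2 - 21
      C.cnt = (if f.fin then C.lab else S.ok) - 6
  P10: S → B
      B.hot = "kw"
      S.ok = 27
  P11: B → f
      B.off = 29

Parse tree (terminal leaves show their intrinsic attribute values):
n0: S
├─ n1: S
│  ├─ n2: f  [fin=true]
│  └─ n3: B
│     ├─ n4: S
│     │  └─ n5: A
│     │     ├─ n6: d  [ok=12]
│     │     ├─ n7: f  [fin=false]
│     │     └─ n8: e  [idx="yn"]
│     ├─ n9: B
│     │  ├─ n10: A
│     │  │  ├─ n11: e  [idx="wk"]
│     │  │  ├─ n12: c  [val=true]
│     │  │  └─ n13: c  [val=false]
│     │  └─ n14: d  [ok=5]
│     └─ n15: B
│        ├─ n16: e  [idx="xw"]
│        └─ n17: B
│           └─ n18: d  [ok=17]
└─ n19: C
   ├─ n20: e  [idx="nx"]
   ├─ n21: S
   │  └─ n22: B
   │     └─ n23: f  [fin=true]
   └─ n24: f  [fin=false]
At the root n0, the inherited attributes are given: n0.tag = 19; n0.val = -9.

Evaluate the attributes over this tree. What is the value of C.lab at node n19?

16

1. n0.tag = 19  [given at root]
2. n0.val = -9  [given at root]
3. n1.tag = 29  [S₀.tag + 10]
4. n1.val = -7  [-7]
5. n2.fin = true  [terminal]
6. n3.hot = "nq"  ["nq"]
7. n4.tag = -1  [len(B₀.hot) - 3]
8. n4.val = 28  [28]
9. n5.pre = 23  [S.val - 5]
10. n6.ok = 12  [terminal]
11. n7.fin = false  [terminal]
12. n8.idx = "yn"  [terminal]
13. n5.wid = "k"  [if f.fin then e.idx else "k"]
14. n4.ok = -5  [S.val - 33]
15. n9.hot = "nk"  ["nk"]
16. n10.pre = 17  [17]
17. n11.idx = "wk"  [terminal]
18. n12.val = true  [terminal]
19. n13.val = false  [terminal]
20. n10.wid = "ywk"  ["y" ++ e.idx]
21. n14.ok = 5  [terminal]
22. n9.off = 23  [d.ok + 18]
23. n15.hot = "qnq"  ["q" ++ B₀.hot]
24. n16.idx = "xw"  [terminal]
25. n17.hot = "qnqxw"  [B₀.hot ++ e.idx]
26. n18.ok = 17  [terminal]
27. n17.off = 10  [d.ok * 2 - 24]
28. n15.off = 1  [B₁.off - 9]
29. n3.off = -8  [len(B₀.hot) - 10]
30. n1.ok = -3  [S.val + S.tag - 25]
31. n19.lab = 16  [S₁.ok + 19]
32. n19.live = "qy"  ["qy"]
33. n20.idx = "nx"  [terminal]
34. n21.tag = 7  [C.lab * 2 - 25]
35. n21.val = 11  [C.lab * 2 - 21]
36. n22.hot = "kw"  ["kw"]
37. n23.fin = true  [terminal]
38. n22.off = 29  [29]
39. n21.ok = 27  [27]
40. n24.fin = false  [terminal]
41. n19.cnt = 21  [(if f.fin then C.lab else S.ok) - 6]
42. n0.ok = 11  [S₀.tag - 8]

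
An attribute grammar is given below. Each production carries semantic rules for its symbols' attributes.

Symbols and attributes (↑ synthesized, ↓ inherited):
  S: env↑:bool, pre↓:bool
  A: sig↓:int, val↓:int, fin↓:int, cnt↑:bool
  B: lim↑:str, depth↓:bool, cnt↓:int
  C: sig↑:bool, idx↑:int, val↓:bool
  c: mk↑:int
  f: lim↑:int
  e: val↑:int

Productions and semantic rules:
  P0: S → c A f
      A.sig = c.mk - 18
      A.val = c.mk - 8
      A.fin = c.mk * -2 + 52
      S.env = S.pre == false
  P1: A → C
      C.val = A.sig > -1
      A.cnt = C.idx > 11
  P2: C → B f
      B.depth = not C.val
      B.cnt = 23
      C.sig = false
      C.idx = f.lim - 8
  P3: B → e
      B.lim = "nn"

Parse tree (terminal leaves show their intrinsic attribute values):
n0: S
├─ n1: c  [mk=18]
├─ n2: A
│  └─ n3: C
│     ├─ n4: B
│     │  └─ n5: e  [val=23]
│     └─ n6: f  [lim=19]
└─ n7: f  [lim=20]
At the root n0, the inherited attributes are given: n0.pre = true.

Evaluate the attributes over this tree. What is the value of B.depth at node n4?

false

1. n0.pre = true  [given at root]
2. n1.mk = 18  [terminal]
3. n2.sig = 0  [c.mk - 18]
4. n2.val = 10  [c.mk - 8]
5. n2.fin = 16  [c.mk * -2 + 52]
6. n3.val = true  [A.sig > -1]
7. n4.depth = false  [not C.val]
8. n4.cnt = 23  [23]
9. n5.val = 23  [terminal]
10. n4.lim = "nn"  ["nn"]
11. n6.lim = 19  [terminal]
12. n3.sig = false  [false]
13. n3.idx = 11  [f.lim - 8]
14. n2.cnt = false  [C.idx > 11]
15. n7.lim = 20  [terminal]
16. n0.env = false  [S.pre == false]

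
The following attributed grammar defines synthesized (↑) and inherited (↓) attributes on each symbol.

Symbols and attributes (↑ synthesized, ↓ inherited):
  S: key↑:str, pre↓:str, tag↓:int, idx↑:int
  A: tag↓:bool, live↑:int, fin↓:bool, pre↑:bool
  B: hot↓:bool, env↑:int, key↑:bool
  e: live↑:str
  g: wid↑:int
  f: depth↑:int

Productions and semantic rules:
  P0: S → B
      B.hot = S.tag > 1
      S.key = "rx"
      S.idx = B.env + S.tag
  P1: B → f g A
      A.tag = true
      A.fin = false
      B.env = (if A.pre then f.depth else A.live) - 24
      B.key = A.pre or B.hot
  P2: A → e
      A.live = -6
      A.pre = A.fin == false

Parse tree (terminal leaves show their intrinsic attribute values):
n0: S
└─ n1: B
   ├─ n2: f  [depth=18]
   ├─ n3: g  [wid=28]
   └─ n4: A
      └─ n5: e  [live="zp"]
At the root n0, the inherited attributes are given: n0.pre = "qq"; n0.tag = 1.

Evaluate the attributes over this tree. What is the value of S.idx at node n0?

1. n0.pre = "qq"  [given at root]
2. n0.tag = 1  [given at root]
3. n1.hot = false  [S.tag > 1]
4. n2.depth = 18  [terminal]
5. n3.wid = 28  [terminal]
6. n4.tag = true  [true]
7. n4.fin = false  [false]
8. n5.live = "zp"  [terminal]
9. n4.live = -6  [-6]
10. n4.pre = true  [A.fin == false]
11. n1.env = -6  [(if A.pre then f.depth else A.live) - 24]
12. n1.key = true  [A.pre or B.hot]
13. n0.key = "rx"  ["rx"]
14. n0.idx = -5  [B.env + S.tag]

-5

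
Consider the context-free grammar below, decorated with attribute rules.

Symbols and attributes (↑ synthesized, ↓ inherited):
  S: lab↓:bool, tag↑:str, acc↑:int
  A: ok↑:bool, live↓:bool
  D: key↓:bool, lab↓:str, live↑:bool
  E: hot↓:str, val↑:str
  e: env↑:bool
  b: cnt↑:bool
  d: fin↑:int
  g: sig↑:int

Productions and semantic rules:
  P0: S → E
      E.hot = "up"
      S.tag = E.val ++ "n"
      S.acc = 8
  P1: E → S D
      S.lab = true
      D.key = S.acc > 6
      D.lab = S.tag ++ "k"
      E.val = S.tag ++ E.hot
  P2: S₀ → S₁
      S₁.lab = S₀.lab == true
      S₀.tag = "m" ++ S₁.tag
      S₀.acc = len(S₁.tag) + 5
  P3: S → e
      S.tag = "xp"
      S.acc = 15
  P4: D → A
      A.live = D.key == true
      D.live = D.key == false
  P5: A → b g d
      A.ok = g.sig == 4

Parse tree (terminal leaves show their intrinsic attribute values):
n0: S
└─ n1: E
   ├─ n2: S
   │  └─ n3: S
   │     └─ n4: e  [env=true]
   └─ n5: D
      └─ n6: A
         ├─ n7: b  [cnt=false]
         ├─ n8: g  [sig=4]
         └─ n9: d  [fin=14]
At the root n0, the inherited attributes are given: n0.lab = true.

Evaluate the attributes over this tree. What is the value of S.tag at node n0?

"mxpupn"

1. n0.lab = true  [given at root]
2. n1.hot = "up"  ["up"]
3. n2.lab = true  [true]
4. n3.lab = true  [S₀.lab == true]
5. n4.env = true  [terminal]
6. n3.tag = "xp"  ["xp"]
7. n3.acc = 15  [15]
8. n2.tag = "mxp"  ["m" ++ S₁.tag]
9. n2.acc = 7  [len(S₁.tag) + 5]
10. n5.key = true  [S.acc > 6]
11. n5.lab = "mxpk"  [S.tag ++ "k"]
12. n6.live = true  [D.key == true]
13. n7.cnt = false  [terminal]
14. n8.sig = 4  [terminal]
15. n9.fin = 14  [terminal]
16. n6.ok = true  [g.sig == 4]
17. n5.live = false  [D.key == false]
18. n1.val = "mxpup"  [S.tag ++ E.hot]
19. n0.tag = "mxpupn"  [E.val ++ "n"]
20. n0.acc = 8  [8]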